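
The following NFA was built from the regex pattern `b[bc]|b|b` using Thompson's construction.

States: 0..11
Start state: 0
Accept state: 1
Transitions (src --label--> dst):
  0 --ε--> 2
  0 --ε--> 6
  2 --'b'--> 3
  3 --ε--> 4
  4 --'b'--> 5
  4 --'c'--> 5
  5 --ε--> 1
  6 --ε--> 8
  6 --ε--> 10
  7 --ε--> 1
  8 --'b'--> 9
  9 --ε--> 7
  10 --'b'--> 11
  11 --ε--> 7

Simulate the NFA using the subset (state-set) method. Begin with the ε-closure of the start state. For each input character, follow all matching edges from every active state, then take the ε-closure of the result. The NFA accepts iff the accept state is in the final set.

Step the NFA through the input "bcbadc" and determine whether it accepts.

Answer: REJECT

Trace:
initial (ε-close {0}): {0,2,6,8,10}
'b' @ 1: {1,3,4,7,9,11}  (accept∈set)
'c' @ 2: {1,5}  (accept∈set)
'b' @ 3: {}  — state set empty
rest 'adc' ignored (set empty)
after full input: {}  (accept=1 not in)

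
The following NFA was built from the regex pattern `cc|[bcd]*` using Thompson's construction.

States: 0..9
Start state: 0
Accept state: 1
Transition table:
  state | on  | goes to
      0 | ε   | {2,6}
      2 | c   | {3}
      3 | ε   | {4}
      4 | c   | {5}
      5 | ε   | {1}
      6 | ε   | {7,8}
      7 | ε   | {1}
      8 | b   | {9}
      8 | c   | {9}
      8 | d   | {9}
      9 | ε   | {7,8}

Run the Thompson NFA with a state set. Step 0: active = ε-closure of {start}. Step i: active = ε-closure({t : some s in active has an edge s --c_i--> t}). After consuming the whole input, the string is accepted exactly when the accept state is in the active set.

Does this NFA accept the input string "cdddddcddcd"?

start: ε-closure({0}) = {0,1,2,6,7,8}
'c' @ 1: {1,3,4,7,8,9}  [accepting]
'd' @ 2: {1,7,8,9}  [accepting]
'd' @ 3: {1,7,8,9}  [accepting]
'd' @ 4: {1,7,8,9}  [accepting]
'd' @ 5: {1,7,8,9}  [accepting]
'd' @ 6: {1,7,8,9}  [accepting]
'c' @ 7: {1,7,8,9}  [accepting]
'd' @ 8: {1,7,8,9}  [accepting]
'd' @ 9: {1,7,8,9}  [accepting]
'c' @ 10: {1,7,8,9}  [accepting]
'd' @ 11: {1,7,8,9}  [accepting]
end set {1,7,8,9} — state 1 in

Answer: ACCEPT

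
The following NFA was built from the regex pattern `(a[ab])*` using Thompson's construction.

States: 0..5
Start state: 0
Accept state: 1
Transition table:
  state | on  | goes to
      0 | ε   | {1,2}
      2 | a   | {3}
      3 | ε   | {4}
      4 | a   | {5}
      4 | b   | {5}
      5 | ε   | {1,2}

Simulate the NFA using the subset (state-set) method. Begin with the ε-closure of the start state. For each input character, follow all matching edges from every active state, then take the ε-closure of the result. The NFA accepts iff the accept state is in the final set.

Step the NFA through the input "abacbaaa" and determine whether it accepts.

start: ε-closure({0}) = {0,1,2}
'a' @ 1: {3,4}
'b' @ 2: {1,2,5}  (accept∈set)
'a' @ 3: {3,4}
'c' @ 4: {}  — dead — no transitions
rest 'baaa' ignored (set empty)
after full input: {}  (accept=1 not in)

Answer: REJECT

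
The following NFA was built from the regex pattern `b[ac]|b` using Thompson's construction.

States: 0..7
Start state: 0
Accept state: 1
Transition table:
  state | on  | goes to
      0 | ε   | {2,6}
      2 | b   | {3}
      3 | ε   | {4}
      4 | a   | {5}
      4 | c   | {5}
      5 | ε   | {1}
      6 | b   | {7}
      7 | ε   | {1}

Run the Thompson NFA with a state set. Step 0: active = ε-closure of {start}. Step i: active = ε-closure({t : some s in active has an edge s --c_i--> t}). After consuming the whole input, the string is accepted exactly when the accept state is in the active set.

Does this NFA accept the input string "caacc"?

S₀ = ε-closure({0}) = {0,2,6}
'c' @ 1: {}  — no active states
rest 'aacc' ignored (set empty)
final: {}; accept 1 not in set

Answer: REJECT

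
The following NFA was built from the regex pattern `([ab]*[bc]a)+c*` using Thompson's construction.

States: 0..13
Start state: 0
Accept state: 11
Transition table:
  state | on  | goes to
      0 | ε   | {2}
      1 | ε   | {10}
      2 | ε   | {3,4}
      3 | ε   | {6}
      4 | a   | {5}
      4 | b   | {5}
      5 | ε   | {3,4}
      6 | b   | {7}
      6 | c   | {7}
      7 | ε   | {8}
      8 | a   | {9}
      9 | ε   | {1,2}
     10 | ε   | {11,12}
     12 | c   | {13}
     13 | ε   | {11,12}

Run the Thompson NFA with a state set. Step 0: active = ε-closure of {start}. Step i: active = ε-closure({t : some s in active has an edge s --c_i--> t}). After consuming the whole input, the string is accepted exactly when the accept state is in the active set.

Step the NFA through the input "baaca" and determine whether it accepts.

start: ε-closure({0}) = {0,2,3,4,6}
'b' @ 1: {3,4,5,6,7,8}
'a' @ 2: {1,2,3,4,5,6,9,10,11,12}  ✓accept
'a' @ 3: {3,4,5,6}
'c' @ 4: {7,8}
'a' @ 5: {1,2,3,4,6,9,10,11,12}  ✓accept
end set {1,2,3,4,6,9,10,11,12} — state 11 in

Answer: ACCEPT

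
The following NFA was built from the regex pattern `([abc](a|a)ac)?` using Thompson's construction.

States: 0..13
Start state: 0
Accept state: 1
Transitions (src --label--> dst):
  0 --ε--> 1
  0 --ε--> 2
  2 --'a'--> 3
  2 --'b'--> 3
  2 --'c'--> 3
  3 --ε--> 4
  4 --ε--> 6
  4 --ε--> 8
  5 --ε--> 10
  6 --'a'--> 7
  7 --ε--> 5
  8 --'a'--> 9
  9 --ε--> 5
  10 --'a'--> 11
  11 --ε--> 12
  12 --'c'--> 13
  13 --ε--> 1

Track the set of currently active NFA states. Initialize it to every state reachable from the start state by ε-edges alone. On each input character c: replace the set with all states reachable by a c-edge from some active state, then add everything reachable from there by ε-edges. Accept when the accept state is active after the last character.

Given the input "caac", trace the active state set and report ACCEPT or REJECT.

start: ε-closure({0}) = {0,1,2}
'c' @ 1: {3,4,6,8}
'a' @ 2: {5,7,9,10}
'a' @ 3: {11,12}
'c' @ 4: {1,13}  ✓accept
end set {1,13} — state 1 in

Answer: ACCEPT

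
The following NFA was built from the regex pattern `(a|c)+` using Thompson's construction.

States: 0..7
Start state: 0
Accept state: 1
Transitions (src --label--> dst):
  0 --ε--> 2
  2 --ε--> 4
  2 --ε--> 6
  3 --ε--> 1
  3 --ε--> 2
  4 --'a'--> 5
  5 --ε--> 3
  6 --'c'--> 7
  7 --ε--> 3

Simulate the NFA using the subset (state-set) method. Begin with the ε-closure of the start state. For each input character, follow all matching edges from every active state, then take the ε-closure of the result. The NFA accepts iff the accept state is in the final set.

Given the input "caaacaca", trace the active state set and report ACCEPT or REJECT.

Answer: ACCEPT

Trace:
S₀ = ε-closure({0}) = {0,2,4,6}
'c' @ 1: {1,2,3,4,6,7}  [accepting]
'a' @ 2: {1,2,3,4,5,6}  [accepting]
'a' @ 3: {1,2,3,4,5,6}  [accepting]
'a' @ 4: {1,2,3,4,5,6}  [accepting]
'c' @ 5: {1,2,3,4,6,7}  [accepting]
'a' @ 6: {1,2,3,4,5,6}  [accepting]
'c' @ 7: {1,2,3,4,6,7}  [accepting]
'a' @ 8: {1,2,3,4,5,6}  [accepting]
after full input: {1,2,3,4,5,6}  (accept=1 in)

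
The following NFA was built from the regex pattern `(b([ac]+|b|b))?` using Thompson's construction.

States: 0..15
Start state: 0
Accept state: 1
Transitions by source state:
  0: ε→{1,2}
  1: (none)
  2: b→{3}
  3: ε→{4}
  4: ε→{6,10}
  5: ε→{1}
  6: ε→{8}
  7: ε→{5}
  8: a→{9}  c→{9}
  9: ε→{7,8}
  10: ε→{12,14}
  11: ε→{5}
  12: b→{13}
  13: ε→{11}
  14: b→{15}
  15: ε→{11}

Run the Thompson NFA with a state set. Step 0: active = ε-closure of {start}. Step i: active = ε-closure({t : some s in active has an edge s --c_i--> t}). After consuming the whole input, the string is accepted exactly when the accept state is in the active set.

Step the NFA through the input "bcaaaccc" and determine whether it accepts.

Answer: ACCEPT

Steps:
start: ε-closure({0}) = {0,1,2}
'b' @ 1: {3,4,6,8,10,12,14}
'c' @ 2: {1,5,7,8,9}  [accepting]
'a' @ 3: {1,5,7,8,9}  [accepting]
'a' @ 4: {1,5,7,8,9}  [accepting]
'a' @ 5: {1,5,7,8,9}  [accepting]
'c' @ 6: {1,5,7,8,9}  [accepting]
'c' @ 7: {1,5,7,8,9}  [accepting]
'c' @ 8: {1,5,7,8,9}  [accepting]
after full input: {1,5,7,8,9}  (accept=1 in)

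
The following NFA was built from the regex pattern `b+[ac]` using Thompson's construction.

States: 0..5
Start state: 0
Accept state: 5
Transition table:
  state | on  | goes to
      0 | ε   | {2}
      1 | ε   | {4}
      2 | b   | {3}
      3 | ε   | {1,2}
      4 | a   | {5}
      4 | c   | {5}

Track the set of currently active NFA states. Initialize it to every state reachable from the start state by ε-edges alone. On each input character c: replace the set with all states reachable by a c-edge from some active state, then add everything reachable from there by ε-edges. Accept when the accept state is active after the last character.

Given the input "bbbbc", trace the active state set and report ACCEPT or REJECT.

start: ε-closure({0}) = {0,2}
'b' @ 1: {1,2,3,4}
'b' @ 2: {1,2,3,4}
'b' @ 3: {1,2,3,4}
'b' @ 4: {1,2,3,4}
'c' @ 5: {5}  ✓accept
final: {5}; accept 5 in set

Answer: ACCEPT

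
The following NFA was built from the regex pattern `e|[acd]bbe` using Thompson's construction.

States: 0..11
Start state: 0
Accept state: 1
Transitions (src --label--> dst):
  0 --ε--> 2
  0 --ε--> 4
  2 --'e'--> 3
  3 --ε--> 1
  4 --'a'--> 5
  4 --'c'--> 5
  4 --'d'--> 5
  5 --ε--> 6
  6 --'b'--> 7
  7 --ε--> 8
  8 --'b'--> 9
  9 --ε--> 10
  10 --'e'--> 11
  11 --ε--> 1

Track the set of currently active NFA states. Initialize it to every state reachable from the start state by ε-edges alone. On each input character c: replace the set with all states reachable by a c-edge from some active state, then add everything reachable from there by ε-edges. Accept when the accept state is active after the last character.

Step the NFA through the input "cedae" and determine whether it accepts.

Answer: REJECT

Derivation:
S₀ = ε-closure({0}) = {0,2,4}
'c' @ 1: {5,6}
'e' @ 2: {}  — dead — no transitions
rest 'dae' ignored (set empty)
end set {} — state 1 not in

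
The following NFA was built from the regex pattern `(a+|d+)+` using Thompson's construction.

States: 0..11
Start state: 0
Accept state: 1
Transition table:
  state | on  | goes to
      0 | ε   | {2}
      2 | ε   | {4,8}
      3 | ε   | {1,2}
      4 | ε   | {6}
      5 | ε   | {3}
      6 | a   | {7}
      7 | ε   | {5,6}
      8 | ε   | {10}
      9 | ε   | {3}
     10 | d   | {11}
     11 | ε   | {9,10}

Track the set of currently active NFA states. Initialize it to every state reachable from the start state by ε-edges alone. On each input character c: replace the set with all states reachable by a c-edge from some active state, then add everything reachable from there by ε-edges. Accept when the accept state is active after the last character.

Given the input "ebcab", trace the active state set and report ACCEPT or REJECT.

Answer: REJECT

Steps:
S₀ = ε-closure({0}) = {0,2,4,6,8,10}
'e' @ 1: {}  — dead — no transitions
rest 'bcab' ignored (set empty)
final: {}; accept 1 not in set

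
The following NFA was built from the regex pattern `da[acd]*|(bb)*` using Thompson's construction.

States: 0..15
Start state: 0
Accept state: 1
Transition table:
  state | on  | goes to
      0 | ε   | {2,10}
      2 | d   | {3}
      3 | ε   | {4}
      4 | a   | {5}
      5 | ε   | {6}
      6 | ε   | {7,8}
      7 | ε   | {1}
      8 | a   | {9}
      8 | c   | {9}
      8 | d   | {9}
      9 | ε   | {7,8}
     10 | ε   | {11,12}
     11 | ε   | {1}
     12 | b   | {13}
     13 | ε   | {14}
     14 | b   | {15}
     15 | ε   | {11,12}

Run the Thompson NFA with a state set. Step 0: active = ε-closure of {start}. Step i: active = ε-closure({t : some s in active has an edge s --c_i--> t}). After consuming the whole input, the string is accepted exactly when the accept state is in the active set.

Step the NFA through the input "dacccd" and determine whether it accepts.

Answer: ACCEPT

Derivation:
S₀ = ε-closure({0}) = {0,1,2,10,11,12}
'd' @ 1: {3,4}
'a' @ 2: {1,5,6,7,8}  (accept∈set)
'c' @ 3: {1,7,8,9}  (accept∈set)
'c' @ 4: {1,7,8,9}  (accept∈set)
'c' @ 5: {1,7,8,9}  (accept∈set)
'd' @ 6: {1,7,8,9}  (accept∈set)
final: {1,7,8,9}; accept 1 in set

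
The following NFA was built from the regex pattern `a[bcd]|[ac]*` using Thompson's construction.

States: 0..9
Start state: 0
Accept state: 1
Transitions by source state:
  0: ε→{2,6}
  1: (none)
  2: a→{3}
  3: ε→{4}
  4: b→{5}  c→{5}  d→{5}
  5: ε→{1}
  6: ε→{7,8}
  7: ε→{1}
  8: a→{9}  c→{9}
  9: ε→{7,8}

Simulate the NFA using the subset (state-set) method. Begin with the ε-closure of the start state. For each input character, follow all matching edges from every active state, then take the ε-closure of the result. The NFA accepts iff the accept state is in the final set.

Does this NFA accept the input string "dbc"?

start: ε-closure({0}) = {0,1,2,6,7,8}
'd' @ 1: {}  — dead — no transitions
rest 'bc' ignored (set empty)
end set {} — state 1 not in

Answer: REJECT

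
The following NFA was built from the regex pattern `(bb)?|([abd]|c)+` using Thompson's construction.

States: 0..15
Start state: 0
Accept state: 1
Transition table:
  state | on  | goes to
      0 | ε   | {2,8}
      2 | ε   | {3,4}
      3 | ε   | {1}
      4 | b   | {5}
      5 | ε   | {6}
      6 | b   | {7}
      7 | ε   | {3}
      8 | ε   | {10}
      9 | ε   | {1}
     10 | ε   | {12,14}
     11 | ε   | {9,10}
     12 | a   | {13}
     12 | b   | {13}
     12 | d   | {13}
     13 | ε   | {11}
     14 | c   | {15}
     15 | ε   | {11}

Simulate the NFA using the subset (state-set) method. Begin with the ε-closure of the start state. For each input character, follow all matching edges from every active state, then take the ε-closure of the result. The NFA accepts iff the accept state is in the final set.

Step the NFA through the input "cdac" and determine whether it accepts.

initial (ε-close {0}): {0,1,2,3,4,8,10,12,14}
'c' @ 1: {1,9,10,11,12,14,15}  [accepting]
'd' @ 2: {1,9,10,11,12,13,14}  [accepting]
'a' @ 3: {1,9,10,11,12,13,14}  [accepting]
'c' @ 4: {1,9,10,11,12,14,15}  [accepting]
final: {1,9,10,11,12,14,15}; accept 1 in set

Answer: ACCEPT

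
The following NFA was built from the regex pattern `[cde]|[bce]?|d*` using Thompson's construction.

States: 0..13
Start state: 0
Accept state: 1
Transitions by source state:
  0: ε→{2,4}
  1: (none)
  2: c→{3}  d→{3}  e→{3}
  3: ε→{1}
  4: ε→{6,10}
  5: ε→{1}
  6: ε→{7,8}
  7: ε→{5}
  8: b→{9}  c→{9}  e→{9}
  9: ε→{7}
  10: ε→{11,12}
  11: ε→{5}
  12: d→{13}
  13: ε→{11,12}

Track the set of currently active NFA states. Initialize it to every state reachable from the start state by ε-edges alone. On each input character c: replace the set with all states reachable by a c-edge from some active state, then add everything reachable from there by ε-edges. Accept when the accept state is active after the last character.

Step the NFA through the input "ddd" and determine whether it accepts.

initial (ε-close {0}): {0,1,2,4,5,6,7,8,10,11,12}
'd' @ 1: {1,3,5,11,12,13}  [accepting]
'd' @ 2: {1,5,11,12,13}  [accepting]
'd' @ 3: {1,5,11,12,13}  [accepting]
final: {1,5,11,12,13}; accept 1 in set

Answer: ACCEPT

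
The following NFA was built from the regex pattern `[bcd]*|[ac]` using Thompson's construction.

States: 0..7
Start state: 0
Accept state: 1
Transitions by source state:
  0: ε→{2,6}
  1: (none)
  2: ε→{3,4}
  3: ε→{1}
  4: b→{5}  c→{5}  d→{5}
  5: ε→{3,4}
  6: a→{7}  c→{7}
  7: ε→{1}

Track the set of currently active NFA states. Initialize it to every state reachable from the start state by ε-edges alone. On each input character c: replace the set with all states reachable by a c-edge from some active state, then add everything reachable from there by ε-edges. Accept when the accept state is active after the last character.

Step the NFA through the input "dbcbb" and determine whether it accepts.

S₀ = ε-closure({0}) = {0,1,2,3,4,6}
'd' @ 1: {1,3,4,5}  [accepting]
'b' @ 2: {1,3,4,5}  [accepting]
'c' @ 3: {1,3,4,5}  [accepting]
'b' @ 4: {1,3,4,5}  [accepting]
'b' @ 5: {1,3,4,5}  [accepting]
final: {1,3,4,5}; accept 1 in set

Answer: ACCEPT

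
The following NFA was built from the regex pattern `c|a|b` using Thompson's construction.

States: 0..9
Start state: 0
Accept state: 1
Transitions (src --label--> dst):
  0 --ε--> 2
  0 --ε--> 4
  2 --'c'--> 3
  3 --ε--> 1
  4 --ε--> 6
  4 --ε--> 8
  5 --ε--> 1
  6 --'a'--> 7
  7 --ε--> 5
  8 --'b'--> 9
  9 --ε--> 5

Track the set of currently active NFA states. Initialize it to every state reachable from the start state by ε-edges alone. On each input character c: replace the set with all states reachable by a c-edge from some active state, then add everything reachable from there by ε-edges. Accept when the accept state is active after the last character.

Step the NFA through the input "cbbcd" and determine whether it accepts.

S₀ = ε-closure({0}) = {0,2,4,6,8}
'c' @ 1: {1,3}  ✓accept
'b' @ 2: {}  — state set empty
rest 'bcd' ignored (set empty)
after full input: {}  (accept=1 not in)

Answer: REJECT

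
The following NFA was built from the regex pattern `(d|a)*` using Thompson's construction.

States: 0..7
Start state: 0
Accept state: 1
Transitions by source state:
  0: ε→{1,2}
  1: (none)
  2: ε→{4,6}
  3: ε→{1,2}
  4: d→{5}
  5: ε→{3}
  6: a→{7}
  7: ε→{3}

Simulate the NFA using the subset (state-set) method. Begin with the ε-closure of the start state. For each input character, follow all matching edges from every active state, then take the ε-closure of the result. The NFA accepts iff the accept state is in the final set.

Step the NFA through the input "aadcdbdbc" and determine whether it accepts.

Answer: REJECT

Trace:
initial (ε-close {0}): {0,1,2,4,6}
'a' @ 1: {1,2,3,4,6,7}  (accept∈set)
'a' @ 2: {1,2,3,4,6,7}  (accept∈set)
'd' @ 3: {1,2,3,4,5,6}  (accept∈set)
'c' @ 4: {}  — state set empty
rest 'dbdbc' ignored (set empty)
after full input: {}  (accept=1 not in)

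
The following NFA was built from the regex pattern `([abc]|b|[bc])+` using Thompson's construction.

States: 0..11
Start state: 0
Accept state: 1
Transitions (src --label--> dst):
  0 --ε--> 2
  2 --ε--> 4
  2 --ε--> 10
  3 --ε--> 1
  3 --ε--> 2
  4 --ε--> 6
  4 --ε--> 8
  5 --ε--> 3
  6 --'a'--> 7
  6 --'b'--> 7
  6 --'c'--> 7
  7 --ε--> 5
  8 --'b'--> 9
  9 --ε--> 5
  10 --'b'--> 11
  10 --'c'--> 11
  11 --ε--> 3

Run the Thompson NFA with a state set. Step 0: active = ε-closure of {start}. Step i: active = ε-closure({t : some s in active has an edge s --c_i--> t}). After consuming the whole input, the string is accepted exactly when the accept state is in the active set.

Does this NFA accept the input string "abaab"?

Answer: ACCEPT

Derivation:
S₀ = ε-closure({0}) = {0,2,4,6,8,10}
'a' @ 1: {1,2,3,4,5,6,7,8,10}  [accepting]
'b' @ 2: {1,2,3,4,5,6,7,8,9,10,11}  [accepting]
'a' @ 3: {1,2,3,4,5,6,7,8,10}  [accepting]
'a' @ 4: {1,2,3,4,5,6,7,8,10}  [accepting]
'b' @ 5: {1,2,3,4,5,6,7,8,9,10,11}  [accepting]
end set {1,2,3,4,5,6,7,8,9,10,11} — state 1 in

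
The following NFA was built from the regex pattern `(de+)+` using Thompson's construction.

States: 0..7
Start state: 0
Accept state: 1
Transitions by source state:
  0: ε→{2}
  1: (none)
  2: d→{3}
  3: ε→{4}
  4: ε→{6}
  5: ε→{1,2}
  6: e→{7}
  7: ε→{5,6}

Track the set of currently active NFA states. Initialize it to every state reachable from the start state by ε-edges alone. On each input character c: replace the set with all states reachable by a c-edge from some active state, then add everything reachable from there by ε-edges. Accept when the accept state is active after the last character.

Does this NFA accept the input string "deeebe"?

start: ε-closure({0}) = {0,2}
'd' @ 1: {3,4,6}
'e' @ 2: {1,2,5,6,7}  (accept∈set)
'e' @ 3: {1,2,5,6,7}  (accept∈set)
'e' @ 4: {1,2,5,6,7}  (accept∈set)
'b' @ 5: {}  — state set empty
rest 'e' ignored (set empty)
after full input: {}  (accept=1 not in)

Answer: REJECT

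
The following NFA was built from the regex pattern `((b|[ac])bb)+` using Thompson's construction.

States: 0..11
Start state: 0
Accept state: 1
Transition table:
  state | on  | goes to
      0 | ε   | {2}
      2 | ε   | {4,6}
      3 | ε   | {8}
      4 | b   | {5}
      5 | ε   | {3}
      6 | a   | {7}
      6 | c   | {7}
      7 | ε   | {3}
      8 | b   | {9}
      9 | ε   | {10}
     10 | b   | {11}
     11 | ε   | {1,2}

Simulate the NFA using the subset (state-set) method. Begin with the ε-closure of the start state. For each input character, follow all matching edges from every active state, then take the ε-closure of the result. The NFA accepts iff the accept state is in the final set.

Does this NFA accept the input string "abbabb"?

S₀ = ε-closure({0}) = {0,2,4,6}
'a' @ 1: {3,7,8}
'b' @ 2: {9,10}
'b' @ 3: {1,2,4,6,11}  [accepting]
'a' @ 4: {3,7,8}
'b' @ 5: {9,10}
'b' @ 6: {1,2,4,6,11}  [accepting]
final: {1,2,4,6,11}; accept 1 in set

Answer: ACCEPT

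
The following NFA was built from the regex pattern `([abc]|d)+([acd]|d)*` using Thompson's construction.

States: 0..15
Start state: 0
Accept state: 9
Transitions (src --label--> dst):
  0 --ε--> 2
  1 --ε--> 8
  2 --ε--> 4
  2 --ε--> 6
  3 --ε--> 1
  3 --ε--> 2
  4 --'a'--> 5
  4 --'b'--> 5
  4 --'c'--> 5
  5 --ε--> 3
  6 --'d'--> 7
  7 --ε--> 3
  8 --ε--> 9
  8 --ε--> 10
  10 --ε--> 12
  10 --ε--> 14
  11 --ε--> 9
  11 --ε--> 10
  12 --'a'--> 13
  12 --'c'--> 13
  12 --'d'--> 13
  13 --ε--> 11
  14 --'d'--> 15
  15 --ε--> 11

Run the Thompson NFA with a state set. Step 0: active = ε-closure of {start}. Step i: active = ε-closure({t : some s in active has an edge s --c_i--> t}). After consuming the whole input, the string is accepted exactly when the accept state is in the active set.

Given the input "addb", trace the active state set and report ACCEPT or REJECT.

S₀ = ε-closure({0}) = {0,2,4,6}
'a' @ 1: {1,2,3,4,5,6,8,9,10,12,14}  [accepting]
'd' @ 2: {1,2,3,4,6,7,8,9,10,11,12,13,14,15}  [accepting]
'd' @ 3: {1,2,3,4,6,7,8,9,10,11,12,13,14,15}  [accepting]
'b' @ 4: {1,2,3,4,5,6,8,9,10,12,14}  [accepting]
final: {1,2,3,4,5,6,8,9,10,12,14}; accept 9 in set

Answer: ACCEPT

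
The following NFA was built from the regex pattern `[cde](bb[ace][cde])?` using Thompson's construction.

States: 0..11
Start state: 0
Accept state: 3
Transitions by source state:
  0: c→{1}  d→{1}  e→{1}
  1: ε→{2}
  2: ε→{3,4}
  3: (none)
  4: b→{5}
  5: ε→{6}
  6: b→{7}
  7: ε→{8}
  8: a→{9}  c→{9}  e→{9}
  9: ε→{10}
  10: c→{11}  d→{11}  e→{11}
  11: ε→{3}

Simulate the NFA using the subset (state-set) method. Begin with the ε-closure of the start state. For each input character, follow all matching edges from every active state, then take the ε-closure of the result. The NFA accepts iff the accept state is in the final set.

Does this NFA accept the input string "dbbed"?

Answer: ACCEPT

Derivation:
start: ε-closure({0}) = {0}
'd' @ 1: {1,2,3,4}  (accept∈set)
'b' @ 2: {5,6}
'b' @ 3: {7,8}
'e' @ 4: {9,10}
'd' @ 5: {3,11}  (accept∈set)
end set {3,11} — state 3 in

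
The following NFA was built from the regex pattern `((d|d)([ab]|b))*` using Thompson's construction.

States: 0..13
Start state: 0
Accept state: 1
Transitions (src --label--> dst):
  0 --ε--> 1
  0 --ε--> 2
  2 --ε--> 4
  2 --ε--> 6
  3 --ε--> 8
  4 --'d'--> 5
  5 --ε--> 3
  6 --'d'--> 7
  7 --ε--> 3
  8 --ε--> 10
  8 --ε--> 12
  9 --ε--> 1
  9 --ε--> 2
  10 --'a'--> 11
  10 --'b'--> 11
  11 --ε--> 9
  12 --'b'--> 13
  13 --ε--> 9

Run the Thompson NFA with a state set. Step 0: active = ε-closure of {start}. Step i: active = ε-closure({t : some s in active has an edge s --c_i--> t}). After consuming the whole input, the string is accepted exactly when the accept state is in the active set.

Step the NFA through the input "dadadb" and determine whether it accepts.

Answer: ACCEPT

Trace:
start: ε-closure({0}) = {0,1,2,4,6}
'd' @ 1: {3,5,7,8,10,12}
'a' @ 2: {1,2,4,6,9,11}  ✓accept
'd' @ 3: {3,5,7,8,10,12}
'a' @ 4: {1,2,4,6,9,11}  ✓accept
'd' @ 5: {3,5,7,8,10,12}
'b' @ 6: {1,2,4,6,9,11,13}  ✓accept
end set {1,2,4,6,9,11,13} — state 1 in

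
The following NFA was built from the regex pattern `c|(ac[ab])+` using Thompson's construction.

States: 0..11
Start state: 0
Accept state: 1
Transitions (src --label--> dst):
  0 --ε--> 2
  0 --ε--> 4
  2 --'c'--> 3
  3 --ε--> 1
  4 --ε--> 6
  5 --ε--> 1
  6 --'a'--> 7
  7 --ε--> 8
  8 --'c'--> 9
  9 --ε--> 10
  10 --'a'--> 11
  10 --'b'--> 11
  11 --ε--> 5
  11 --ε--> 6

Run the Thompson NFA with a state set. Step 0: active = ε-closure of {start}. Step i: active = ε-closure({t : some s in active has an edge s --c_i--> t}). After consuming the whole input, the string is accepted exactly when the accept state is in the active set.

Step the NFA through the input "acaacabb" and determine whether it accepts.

initial (ε-close {0}): {0,2,4,6}
'a' @ 1: {7,8}
'c' @ 2: {9,10}
'a' @ 3: {1,5,6,11}  ✓accept
'a' @ 4: {7,8}
'c' @ 5: {9,10}
'a' @ 6: {1,5,6,11}  ✓accept
'b' @ 7: {}  — no active states
rest 'b' ignored (set empty)
final: {}; accept 1 not in set

Answer: REJECT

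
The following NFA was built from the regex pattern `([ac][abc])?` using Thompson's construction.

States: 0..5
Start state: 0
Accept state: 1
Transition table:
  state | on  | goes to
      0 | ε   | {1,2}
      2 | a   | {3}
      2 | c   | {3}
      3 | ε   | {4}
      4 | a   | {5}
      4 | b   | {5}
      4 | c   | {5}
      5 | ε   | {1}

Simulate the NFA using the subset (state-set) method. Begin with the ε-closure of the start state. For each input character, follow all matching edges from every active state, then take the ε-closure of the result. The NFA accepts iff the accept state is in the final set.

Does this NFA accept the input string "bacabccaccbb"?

start: ε-closure({0}) = {0,1,2}
'b' @ 1: {}  — no active states
rest 'acabccaccbb' ignored (set empty)
end set {} — state 1 not in

Answer: REJECT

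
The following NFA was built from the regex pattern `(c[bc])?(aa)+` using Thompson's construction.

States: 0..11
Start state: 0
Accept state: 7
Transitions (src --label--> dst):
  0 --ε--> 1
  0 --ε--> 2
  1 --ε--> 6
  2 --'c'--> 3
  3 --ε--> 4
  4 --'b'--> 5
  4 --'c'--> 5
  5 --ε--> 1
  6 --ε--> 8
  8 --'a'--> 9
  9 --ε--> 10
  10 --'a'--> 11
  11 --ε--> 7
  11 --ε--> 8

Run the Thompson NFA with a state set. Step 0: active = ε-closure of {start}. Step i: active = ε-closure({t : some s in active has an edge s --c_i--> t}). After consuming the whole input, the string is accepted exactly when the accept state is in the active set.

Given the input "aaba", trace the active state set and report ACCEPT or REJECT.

start: ε-closure({0}) = {0,1,2,6,8}
'a' @ 1: {9,10}
'a' @ 2: {7,8,11}  [accepting]
'b' @ 3: {}  — no active states
rest 'a' ignored (set empty)
end set {} — state 7 not in

Answer: REJECT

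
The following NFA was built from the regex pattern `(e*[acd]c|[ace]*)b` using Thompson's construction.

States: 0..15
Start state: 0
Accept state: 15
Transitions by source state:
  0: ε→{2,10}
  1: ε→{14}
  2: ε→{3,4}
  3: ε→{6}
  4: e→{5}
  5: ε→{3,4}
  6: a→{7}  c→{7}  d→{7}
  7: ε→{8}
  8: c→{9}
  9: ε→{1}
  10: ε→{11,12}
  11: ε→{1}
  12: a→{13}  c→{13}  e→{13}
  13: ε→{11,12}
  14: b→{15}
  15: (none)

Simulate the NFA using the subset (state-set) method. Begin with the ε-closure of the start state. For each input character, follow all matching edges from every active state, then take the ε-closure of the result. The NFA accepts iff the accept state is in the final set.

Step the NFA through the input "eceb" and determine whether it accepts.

Answer: ACCEPT

Trace:
S₀ = ε-closure({0}) = {0,1,2,3,4,6,10,11,12,14}
'e' @ 1: {1,3,4,5,6,11,12,13,14}
'c' @ 2: {1,7,8,11,12,13,14}
'e' @ 3: {1,11,12,13,14}
'b' @ 4: {15}  (accept∈set)
end set {15} — state 15 in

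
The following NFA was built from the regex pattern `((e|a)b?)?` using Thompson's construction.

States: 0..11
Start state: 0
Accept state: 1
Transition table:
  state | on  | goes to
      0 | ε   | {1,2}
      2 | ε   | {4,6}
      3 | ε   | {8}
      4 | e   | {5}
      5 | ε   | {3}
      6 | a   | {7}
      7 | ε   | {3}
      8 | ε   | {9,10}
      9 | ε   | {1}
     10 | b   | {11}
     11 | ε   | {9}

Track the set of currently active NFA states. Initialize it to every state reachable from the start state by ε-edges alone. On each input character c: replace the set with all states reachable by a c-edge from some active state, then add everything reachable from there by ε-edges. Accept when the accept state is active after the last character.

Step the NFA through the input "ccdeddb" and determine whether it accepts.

initial (ε-close {0}): {0,1,2,4,6}
'c' @ 1: {}  — no active states
rest 'cdeddb' ignored (set empty)
final: {}; accept 1 not in set

Answer: REJECT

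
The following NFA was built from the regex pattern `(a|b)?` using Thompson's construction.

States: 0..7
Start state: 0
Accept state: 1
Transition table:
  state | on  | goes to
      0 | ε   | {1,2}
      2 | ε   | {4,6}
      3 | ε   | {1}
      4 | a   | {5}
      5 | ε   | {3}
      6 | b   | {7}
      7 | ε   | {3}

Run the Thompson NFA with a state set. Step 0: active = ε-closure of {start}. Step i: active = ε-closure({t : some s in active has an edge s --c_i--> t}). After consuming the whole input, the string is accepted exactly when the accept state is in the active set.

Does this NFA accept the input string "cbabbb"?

start: ε-closure({0}) = {0,1,2,4,6}
'c' @ 1: {}  — state set empty
rest 'babbb' ignored (set empty)
after full input: {}  (accept=1 not in)

Answer: REJECT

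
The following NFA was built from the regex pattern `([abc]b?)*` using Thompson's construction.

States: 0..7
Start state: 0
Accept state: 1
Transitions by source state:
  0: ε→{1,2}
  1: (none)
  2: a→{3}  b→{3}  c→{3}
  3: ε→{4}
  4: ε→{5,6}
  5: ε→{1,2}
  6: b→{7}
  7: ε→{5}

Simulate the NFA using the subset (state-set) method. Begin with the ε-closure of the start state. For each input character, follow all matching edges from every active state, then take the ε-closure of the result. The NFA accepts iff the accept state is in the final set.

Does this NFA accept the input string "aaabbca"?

Answer: ACCEPT

Derivation:
start: ε-closure({0}) = {0,1,2}
'a' @ 1: {1,2,3,4,5,6}  [accepting]
'a' @ 2: {1,2,3,4,5,6}  [accepting]
'a' @ 3: {1,2,3,4,5,6}  [accepting]
'b' @ 4: {1,2,3,4,5,6,7}  [accepting]
'b' @ 5: {1,2,3,4,5,6,7}  [accepting]
'c' @ 6: {1,2,3,4,5,6}  [accepting]
'a' @ 7: {1,2,3,4,5,6}  [accepting]
final: {1,2,3,4,5,6}; accept 1 in set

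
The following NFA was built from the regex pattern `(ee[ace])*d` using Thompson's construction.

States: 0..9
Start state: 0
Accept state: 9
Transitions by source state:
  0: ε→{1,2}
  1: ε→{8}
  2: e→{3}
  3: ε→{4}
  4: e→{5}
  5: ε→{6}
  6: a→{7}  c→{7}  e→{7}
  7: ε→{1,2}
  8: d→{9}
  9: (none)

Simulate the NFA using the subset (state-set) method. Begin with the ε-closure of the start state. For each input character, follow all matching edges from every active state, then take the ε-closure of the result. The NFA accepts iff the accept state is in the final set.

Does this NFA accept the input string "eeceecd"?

Answer: ACCEPT

Trace:
start: ε-closure({0}) = {0,1,2,8}
'e' @ 1: {3,4}
'e' @ 2: {5,6}
'c' @ 3: {1,2,7,8}
'e' @ 4: {3,4}
'e' @ 5: {5,6}
'c' @ 6: {1,2,7,8}
'd' @ 7: {9}  (accept∈set)
final: {9}; accept 9 in set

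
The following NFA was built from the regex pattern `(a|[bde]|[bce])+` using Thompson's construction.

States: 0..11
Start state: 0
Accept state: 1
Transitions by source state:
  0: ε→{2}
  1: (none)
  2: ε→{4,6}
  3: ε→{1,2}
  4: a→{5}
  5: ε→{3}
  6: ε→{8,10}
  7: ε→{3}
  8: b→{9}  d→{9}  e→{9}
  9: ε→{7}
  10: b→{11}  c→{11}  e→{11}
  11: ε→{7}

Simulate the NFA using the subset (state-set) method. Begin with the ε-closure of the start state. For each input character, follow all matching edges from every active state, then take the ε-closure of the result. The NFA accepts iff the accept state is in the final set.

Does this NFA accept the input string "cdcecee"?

initial (ε-close {0}): {0,2,4,6,8,10}
'c' @ 1: {1,2,3,4,6,7,8,10,11}  ✓accept
'd' @ 2: {1,2,3,4,6,7,8,9,10}  ✓accept
'c' @ 3: {1,2,3,4,6,7,8,10,11}  ✓accept
'e' @ 4: {1,2,3,4,6,7,8,9,10,11}  ✓accept
'c' @ 5: {1,2,3,4,6,7,8,10,11}  ✓accept
'e' @ 6: {1,2,3,4,6,7,8,9,10,11}  ✓accept
'e' @ 7: {1,2,3,4,6,7,8,9,10,11}  ✓accept
after full input: {1,2,3,4,6,7,8,9,10,11}  (accept=1 in)

Answer: ACCEPT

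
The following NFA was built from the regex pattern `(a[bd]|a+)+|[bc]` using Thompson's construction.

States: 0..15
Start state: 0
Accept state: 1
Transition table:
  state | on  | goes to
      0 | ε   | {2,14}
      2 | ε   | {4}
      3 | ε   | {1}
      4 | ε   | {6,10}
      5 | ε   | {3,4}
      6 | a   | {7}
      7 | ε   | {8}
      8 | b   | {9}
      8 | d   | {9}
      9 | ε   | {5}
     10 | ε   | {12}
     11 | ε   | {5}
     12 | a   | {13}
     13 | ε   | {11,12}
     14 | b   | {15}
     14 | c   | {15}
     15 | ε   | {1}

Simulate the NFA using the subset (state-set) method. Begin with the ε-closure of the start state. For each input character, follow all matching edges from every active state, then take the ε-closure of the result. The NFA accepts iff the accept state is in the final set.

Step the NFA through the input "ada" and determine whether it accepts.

Answer: ACCEPT

Derivation:
S₀ = ε-closure({0}) = {0,2,4,6,10,12,14}
'a' @ 1: {1,3,4,5,6,7,8,10,11,12,13}  [accepting]
'd' @ 2: {1,3,4,5,6,9,10,12}  [accepting]
'a' @ 3: {1,3,4,5,6,7,8,10,11,12,13}  [accepting]
after full input: {1,3,4,5,6,7,8,10,11,12,13}  (accept=1 in)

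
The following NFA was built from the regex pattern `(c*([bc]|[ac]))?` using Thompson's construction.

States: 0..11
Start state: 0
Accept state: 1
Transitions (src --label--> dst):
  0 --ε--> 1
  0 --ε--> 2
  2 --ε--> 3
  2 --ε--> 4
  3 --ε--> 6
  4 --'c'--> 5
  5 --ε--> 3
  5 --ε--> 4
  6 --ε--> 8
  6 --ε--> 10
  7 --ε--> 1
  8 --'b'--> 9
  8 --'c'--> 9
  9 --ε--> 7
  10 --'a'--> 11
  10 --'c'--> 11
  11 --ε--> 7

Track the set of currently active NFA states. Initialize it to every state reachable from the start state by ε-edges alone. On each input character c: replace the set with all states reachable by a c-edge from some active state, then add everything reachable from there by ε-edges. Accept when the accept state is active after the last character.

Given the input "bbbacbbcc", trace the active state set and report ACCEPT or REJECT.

Answer: REJECT

Derivation:
S₀ = ε-closure({0}) = {0,1,2,3,4,6,8,10}
'b' @ 1: {1,7,9}  [accepting]
'b' @ 2: {}  — no active states
rest 'bacbbcc' ignored (set empty)
final: {}; accept 1 not in set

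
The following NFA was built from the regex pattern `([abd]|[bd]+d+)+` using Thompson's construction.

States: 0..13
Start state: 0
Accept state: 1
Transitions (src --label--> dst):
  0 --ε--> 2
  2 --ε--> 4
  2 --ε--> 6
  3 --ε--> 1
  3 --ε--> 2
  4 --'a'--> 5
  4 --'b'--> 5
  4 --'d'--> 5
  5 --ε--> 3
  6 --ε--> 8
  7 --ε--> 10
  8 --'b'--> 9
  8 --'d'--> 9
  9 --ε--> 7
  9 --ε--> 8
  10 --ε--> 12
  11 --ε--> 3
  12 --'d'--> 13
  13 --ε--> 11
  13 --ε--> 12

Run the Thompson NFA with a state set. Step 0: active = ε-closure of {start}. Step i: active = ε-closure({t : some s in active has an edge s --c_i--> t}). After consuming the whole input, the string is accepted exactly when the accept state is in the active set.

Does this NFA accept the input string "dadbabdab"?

Answer: ACCEPT

Trace:
start: ε-closure({0}) = {0,2,4,6,8}
'd' @ 1: {1,2,3,4,5,6,7,8,9,10,12}  ✓accept
'a' @ 2: {1,2,3,4,5,6,8}  ✓accept
'd' @ 3: {1,2,3,4,5,6,7,8,9,10,12}  ✓accept
'b' @ 4: {1,2,3,4,5,6,7,8,9,10,12}  ✓accept
'a' @ 5: {1,2,3,4,5,6,8}  ✓accept
'b' @ 6: {1,2,3,4,5,6,7,8,9,10,12}  ✓accept
'd' @ 7: {1,2,3,4,5,6,7,8,9,10,11,12,13}  ✓accept
'a' @ 8: {1,2,3,4,5,6,8}  ✓accept
'b' @ 9: {1,2,3,4,5,6,7,8,9,10,12}  ✓accept
final: {1,2,3,4,5,6,7,8,9,10,12}; accept 1 in set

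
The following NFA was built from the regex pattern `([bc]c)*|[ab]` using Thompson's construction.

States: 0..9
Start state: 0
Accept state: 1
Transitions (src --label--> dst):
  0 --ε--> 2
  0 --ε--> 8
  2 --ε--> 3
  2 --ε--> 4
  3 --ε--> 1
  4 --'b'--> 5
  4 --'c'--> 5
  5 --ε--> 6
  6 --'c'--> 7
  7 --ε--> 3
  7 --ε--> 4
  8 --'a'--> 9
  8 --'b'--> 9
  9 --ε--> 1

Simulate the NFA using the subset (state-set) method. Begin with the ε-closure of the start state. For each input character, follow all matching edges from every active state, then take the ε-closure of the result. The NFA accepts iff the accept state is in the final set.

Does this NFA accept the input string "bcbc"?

Answer: ACCEPT

Trace:
start: ε-closure({0}) = {0,1,2,3,4,8}
'b' @ 1: {1,5,6,9}  ✓accept
'c' @ 2: {1,3,4,7}  ✓accept
'b' @ 3: {5,6}
'c' @ 4: {1,3,4,7}  ✓accept
after full input: {1,3,4,7}  (accept=1 in)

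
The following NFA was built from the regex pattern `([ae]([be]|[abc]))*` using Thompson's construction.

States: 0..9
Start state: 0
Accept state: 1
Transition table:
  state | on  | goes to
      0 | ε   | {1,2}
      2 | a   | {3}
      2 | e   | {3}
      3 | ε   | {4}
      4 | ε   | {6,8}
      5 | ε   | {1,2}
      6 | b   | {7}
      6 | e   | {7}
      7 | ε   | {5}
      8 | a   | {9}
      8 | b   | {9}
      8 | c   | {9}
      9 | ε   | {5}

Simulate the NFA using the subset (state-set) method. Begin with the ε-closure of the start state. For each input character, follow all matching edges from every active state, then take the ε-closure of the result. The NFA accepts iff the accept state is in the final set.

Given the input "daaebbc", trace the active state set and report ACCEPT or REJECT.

S₀ = ε-closure({0}) = {0,1,2}
'd' @ 1: {}  — state set empty
rest 'aaebbc' ignored (set empty)
after full input: {}  (accept=1 not in)

Answer: REJECT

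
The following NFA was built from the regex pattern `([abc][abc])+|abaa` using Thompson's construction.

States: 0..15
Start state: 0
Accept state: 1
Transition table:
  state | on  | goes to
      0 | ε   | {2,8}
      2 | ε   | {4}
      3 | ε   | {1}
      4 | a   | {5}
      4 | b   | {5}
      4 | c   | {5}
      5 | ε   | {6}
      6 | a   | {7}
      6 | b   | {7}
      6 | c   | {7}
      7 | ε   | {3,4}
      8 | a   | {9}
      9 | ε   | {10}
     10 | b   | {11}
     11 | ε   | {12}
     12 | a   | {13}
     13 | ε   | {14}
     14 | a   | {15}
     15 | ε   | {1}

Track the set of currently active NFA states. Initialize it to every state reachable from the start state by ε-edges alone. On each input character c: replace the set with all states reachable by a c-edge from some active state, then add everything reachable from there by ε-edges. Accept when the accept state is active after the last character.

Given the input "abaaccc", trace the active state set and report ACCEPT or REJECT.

S₀ = ε-closure({0}) = {0,2,4,8}
'a' @ 1: {5,6,9,10}
'b' @ 2: {1,3,4,7,11,12}  [accepting]
'a' @ 3: {5,6,13,14}
'a' @ 4: {1,3,4,7,15}  [accepting]
'c' @ 5: {5,6}
'c' @ 6: {1,3,4,7}  [accepting]
'c' @ 7: {5,6}
end set {5,6} — state 1 not in

Answer: REJECT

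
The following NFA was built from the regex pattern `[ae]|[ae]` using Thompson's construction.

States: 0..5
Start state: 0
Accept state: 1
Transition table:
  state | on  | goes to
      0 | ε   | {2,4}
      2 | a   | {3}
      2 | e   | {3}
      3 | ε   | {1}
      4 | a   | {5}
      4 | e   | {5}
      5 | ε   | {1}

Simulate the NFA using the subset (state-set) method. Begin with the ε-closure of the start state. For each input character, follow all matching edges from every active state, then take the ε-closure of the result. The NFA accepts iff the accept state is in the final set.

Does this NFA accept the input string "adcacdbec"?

start: ε-closure({0}) = {0,2,4}
'a' @ 1: {1,3,5}  [accepting]
'd' @ 2: {}  — state set empty
rest 'cacdbec' ignored (set empty)
end set {} — state 1 not in

Answer: REJECT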